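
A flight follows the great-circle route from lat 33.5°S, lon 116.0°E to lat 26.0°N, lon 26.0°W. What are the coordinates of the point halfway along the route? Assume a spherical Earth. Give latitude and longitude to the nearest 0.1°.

≈ lat 11.3°S, lon 38.8°E

Write both endpoints as unit vectors p₁, p₂ with components (cos φ cos λ, cos φ sin λ, sin φ).
The central angle between the endpoints is δ = arccos(p₁·p₂) ≈ 2.555 rad (146.4°).
Interpolate at f = 1/2 with slerp weights a = sin((1−f)δ)/sin δ ≈ 1.728, b = sin(fδ)/sin δ ≈ 1.728.
p = a·p₁ + b·p₂ ≈ (0.764, 0.614, -0.196); φ = arcsin(p_z) ≈ -11.32°, λ = atan2(p_y, p_x) ≈ 38.79°.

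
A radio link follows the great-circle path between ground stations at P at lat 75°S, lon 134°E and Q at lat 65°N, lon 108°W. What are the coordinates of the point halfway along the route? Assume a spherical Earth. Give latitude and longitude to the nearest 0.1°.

The haversine formula gives a central angle δ ≈ 2.757 rad (157.9°) between the endpoints.
Interpolate at f = 1/2 with slerp weights a = sin((1−f)δ)/sin δ ≈ 2.613, b = sin(fδ)/sin δ ≈ 2.613.
p = a·p₁ + b·p₂ ≈ (-0.811, -0.564, -0.156); φ = arcsin(p_z) ≈ -8.96°, λ = atan2(p_y, p_x) ≈ -145.20°.

≈ lat 9.0°S, lon 145.2°W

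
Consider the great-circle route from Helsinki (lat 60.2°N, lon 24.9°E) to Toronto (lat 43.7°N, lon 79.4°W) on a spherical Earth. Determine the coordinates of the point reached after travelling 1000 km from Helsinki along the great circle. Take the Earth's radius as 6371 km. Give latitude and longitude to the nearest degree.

≈ lat 64°N, lon 8°E

Convert each endpoint to a unit vector on the sphere (x = cos φ cos λ, y = cos φ sin λ, z = sin φ).
The central angle between the endpoints is δ = arccos(p₁·p₂) ≈ 1.035 rad (59.3°). The total great-circle distance is δ·R ≈ 1.035 × 6371 ≈ 6592 km, so the target fraction is f = 1000/6592 ≈ 0.152.
Interpolate at f ≈ 0.152 with slerp weights a = sin((1−f)δ)/sin δ ≈ 0.895, b = sin(fδ)/sin δ ≈ 0.182.
p = a·p₁ + b·p₂ ≈ (0.428, 0.058, 0.902); φ = arcsin(p_z) ≈ 64.44°, λ = atan2(p_y, p_x) ≈ 7.73°.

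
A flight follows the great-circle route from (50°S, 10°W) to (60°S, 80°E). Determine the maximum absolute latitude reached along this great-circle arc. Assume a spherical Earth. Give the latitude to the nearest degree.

≈ 65°S

The great circle lies in the plane with unit normal n̂ = (p₁ × p₂)/|p₁ × p₂|.
Here n̂_z ≈ +0.430; the vertex latitude is φ_max = arccos|n̂_z| ≈ 64.6°.
Check via Clairaut: cos φ_max = |cos φ₁| · sin C = cos(50.0°)·sin(138.1°) ≈ 0.430, again giving ≈ 64.6°.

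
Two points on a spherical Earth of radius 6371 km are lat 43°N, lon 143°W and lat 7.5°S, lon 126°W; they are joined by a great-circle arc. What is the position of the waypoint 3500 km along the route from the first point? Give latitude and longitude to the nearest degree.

≈ lat 13°N, lon 132°W

Convert each endpoint to a unit vector on the sphere (x = cos φ cos λ, y = cos φ sin λ, z = sin φ).
The central angle between the endpoints is δ = arccos(p₁·p₂) ≈ 0.922 rad (52.8°). The total great-circle distance is δ·R ≈ 0.922 × 6371 ≈ 5873 km, so the target fraction is f = 3500/5873 ≈ 0.596.
Interpolate at f ≈ 0.596 with slerp weights a = sin((1−f)δ)/sin δ ≈ 0.457, b = sin(fδ)/sin δ ≈ 0.655.
p = a·p₁ + b·p₂ ≈ (-0.649, -0.727, 0.226); φ = arcsin(p_z) ≈ 13.06°, λ = atan2(p_y, p_x) ≈ -131.75°.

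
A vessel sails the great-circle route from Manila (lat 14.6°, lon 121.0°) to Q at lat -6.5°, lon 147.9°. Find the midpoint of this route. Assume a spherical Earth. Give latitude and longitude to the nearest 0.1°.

Convert each endpoint to a unit vector on the sphere (x = cos φ cos λ, y = cos φ sin λ, z = sin φ).
The central angle between the endpoints is δ = arccos(p₁·p₂) ≈ 0.594 rad (34.0°).
Interpolate at f = 1/2 with slerp weights a = sin((1−f)δ)/sin δ ≈ 0.523, b = sin(fδ)/sin δ ≈ 0.523.
p = a·p₁ + b·p₂ ≈ (-0.701, 0.710, 0.073); φ = arcsin(p_z) ≈ 4.16°, λ = atan2(p_y, p_x) ≈ 134.63°.

≈ lat 4.2°, lon 134.6°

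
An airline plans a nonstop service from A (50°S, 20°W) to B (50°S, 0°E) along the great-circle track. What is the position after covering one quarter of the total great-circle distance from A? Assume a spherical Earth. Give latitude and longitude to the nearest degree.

Write both endpoints as unit vectors p₁, p₂ with components (cos φ cos λ, cos φ sin λ, sin φ).
The central angle between the endpoints is δ = arccos(p₁·p₂) ≈ 0.224 rad (12.8°).
Interpolate at f = 1/4 with slerp weights a = sin((1−f)δ)/sin δ ≈ 0.753, b = sin(fδ)/sin δ ≈ 0.252.
p = a·p₁ + b·p₂ ≈ (0.617, -0.165, -0.770); φ = arcsin(p_z) ≈ -50.32°, λ = atan2(p_y, p_x) ≈ -15.02°.

≈ (50°S, 15°W)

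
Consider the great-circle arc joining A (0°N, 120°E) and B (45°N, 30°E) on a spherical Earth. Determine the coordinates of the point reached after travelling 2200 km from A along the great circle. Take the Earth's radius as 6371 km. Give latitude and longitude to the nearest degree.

The haversine formula gives a central angle δ ≈ 1.571 rad (90.0°) between the endpoints. The total great-circle distance is δ·R ≈ 1.571 × 6371 ≈ 10008 km, so the target fraction is f = 2200/10008 ≈ 0.220.
Interpolate at f ≈ 0.220 with slerp weights a = sin((1−f)δ)/sin δ ≈ 0.941, b = sin(fδ)/sin δ ≈ 0.338.
p = a·p₁ + b·p₂ ≈ (-0.263, 0.935, 0.239); φ = arcsin(p_z) ≈ 13.85°, λ = atan2(p_y, p_x) ≈ 105.73°.

≈ (14°N, 106°E)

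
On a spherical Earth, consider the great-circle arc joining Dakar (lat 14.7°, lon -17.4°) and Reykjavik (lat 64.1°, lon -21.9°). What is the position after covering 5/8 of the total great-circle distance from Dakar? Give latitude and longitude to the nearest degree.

≈ lat 46°, lon -19°

The haversine formula gives a central angle δ ≈ 0.864 rad (49.5°) between the endpoints.
Interpolate at f = 5/8 with slerp weights a = sin((1−f)δ)/sin δ ≈ 0.419, b = sin(fδ)/sin δ ≈ 0.676.
p = a·p₁ + b·p₂ ≈ (0.660, -0.231, 0.714); φ = arcsin(p_z) ≈ 45.59°, λ = atan2(p_y, p_x) ≈ -19.30°.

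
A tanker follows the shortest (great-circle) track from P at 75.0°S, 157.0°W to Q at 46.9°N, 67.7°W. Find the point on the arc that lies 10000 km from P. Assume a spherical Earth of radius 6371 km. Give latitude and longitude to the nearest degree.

≈ 4°N, 83°W

Convert each endpoint to a unit vector on the sphere (x = cos φ cos λ, y = cos φ sin λ, z = sin φ).
The central angle between the endpoints is δ = arccos(p₁·p₂) ≈ 2.351 rad (134.7°). The total great-circle distance is δ·R ≈ 2.351 × 6371 ≈ 14976 km, so the target fraction is f = 10000/14976 ≈ 0.668.
Interpolate at f ≈ 0.668 with slerp weights a = sin((1−f)δ)/sin δ ≈ 0.990, b = sin(fδ)/sin δ ≈ 1.406.
p = a·p₁ + b·p₂ ≈ (0.129, -0.989, 0.071); φ = arcsin(p_z) ≈ 4.05°, λ = atan2(p_y, p_x) ≈ -82.58°.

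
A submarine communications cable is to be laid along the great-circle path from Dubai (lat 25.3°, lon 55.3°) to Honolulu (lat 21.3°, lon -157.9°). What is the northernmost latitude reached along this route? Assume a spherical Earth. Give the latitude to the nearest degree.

The great circle lies in the plane with unit normal n̂ = (p₁ × p₂)/|p₁ × p₂|.
Here n̂_z ≈ +0.552; the vertex latitude is φ_max = arccos|n̂_z| ≈ 56.5°.
Check via Clairaut: cos φ_max = |cos φ₁| · sin C = cos(25.3°)·sin(37.6°) ≈ 0.552, again giving ≈ 56.5°.

≈ 56°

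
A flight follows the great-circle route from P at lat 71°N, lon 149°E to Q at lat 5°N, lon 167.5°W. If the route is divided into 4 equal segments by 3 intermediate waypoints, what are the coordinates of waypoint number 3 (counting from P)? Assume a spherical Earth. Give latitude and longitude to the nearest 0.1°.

Convert each endpoint to a unit vector on the sphere (x = cos φ cos λ, y = cos φ sin λ, z = sin φ).
The central angle between the endpoints is δ = arccos(p₁·p₂) ≈ 1.248 rad (71.5°).
Interpolate at f = 3/4 with slerp weights a = sin((1−f)δ)/sin δ ≈ 0.324, b = sin(fδ)/sin δ ≈ 0.849.
p = a·p₁ + b·p₂ ≈ (-0.916, -0.129, 0.380); φ = arcsin(p_z) ≈ 22.33°, λ = atan2(p_y, p_x) ≈ -172.00°.

≈ lat 22.3°N, lon 172.0°W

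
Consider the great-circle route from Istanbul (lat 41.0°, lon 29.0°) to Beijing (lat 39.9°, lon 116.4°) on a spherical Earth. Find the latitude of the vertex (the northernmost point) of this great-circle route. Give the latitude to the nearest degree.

The great circle lies in the plane with unit normal n̂ = (p₁ × p₂)/|p₁ × p₂|.
Here n̂_z ≈ +0.647; the vertex latitude is φ_max = arccos|n̂_z| ≈ 49.7°.
Check via Clairaut: cos φ_max = |cos φ₁| · sin C = cos(41.0°)·sin(59.0°) ≈ 0.647, again giving ≈ 49.7°.

≈ 50°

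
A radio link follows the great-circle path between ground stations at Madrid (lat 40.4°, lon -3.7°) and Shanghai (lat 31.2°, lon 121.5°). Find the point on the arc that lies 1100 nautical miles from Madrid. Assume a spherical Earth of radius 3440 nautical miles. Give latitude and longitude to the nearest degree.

Write both endpoints as unit vectors p₁, p₂ with components (cos φ cos λ, cos φ sin λ, sin φ).
The central angle between the endpoints is δ = arccos(p₁·p₂) ≈ 1.611 rad (92.3°). The total great-circle distance is δ·R ≈ 1.611 × 3440 ≈ 5540 nmi, so the target fraction is f = 1100/5540 ≈ 0.199.
Interpolate at f ≈ 0.199 with slerp weights a = sin((1−f)δ)/sin δ ≈ 0.962, b = sin(fδ)/sin δ ≈ 0.315.
p = a·p₁ + b·p₂ ≈ (0.590, 0.182, 0.786); φ = arcsin(p_z) ≈ 51.84°, λ = atan2(p_y, p_x) ≈ 17.15°.

≈ lat 52°, lon 17°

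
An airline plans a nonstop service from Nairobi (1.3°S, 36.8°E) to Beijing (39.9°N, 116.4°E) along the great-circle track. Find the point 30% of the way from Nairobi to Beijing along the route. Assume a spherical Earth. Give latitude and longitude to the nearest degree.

≈ 15°N, 56°E

Convert each endpoint to a unit vector on the sphere (x = cos φ cos λ, y = cos φ sin λ, z = sin φ).
The central angle between the endpoints is δ = arccos(p₁·p₂) ≈ 1.447 rad (82.9°).
Interpolate at f = 0.30 with slerp weights a = sin((1−f)δ)/sin δ ≈ 0.855, b = sin(fδ)/sin δ ≈ 0.424.
p = a·p₁ + b·p₂ ≈ (0.540, 0.803, 0.252); φ = arcsin(p_z) ≈ 14.62°, λ = atan2(p_y, p_x) ≈ 56.10°.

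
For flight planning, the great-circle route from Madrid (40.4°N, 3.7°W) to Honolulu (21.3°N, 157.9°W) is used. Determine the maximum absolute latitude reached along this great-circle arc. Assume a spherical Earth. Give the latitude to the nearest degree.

≈ 70°N

The great circle lies in the plane with unit normal n̂ = (p₁ × p₂)/|p₁ × p₂|.
Here n̂_z ≈ -0.337; the vertex latitude is φ_max = arccos|n̂_z| ≈ 70.3°.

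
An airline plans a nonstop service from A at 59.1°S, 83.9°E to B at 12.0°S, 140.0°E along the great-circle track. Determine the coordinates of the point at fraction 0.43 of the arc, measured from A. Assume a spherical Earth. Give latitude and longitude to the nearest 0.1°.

≈ 42.1°S, 117.8°E

Write both endpoints as unit vectors p₁, p₂ with components (cos φ cos λ, cos φ sin λ, sin φ).
The central angle between the endpoints is δ = arccos(p₁·p₂) ≈ 1.094 rad (62.7°).
Interpolate at f = 0.43 with slerp weights a = sin((1−f)δ)/sin δ ≈ 0.657, b = sin(fδ)/sin δ ≈ 0.510.
p = a·p₁ + b·p₂ ≈ (-0.346, 0.656, -0.670); φ = arcsin(p_z) ≈ -42.08°, λ = atan2(p_y, p_x) ≈ 117.82°.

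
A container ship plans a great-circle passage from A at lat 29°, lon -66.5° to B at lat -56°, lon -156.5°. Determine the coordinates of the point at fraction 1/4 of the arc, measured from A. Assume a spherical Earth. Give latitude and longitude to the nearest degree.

≈ lat 6°, lon -83°

The haversine formula gives a central angle δ ≈ 1.984 rad (113.7°) between the endpoints.
Interpolate at f = 1/4 with slerp weights a = sin((1−f)δ)/sin δ ≈ 1.088, b = sin(fδ)/sin δ ≈ 0.520.
p = a·p₁ + b·p₂ ≈ (0.113, -0.989, 0.097); φ = arcsin(p_z) ≈ 5.55°, λ = atan2(p_y, p_x) ≈ -83.48°.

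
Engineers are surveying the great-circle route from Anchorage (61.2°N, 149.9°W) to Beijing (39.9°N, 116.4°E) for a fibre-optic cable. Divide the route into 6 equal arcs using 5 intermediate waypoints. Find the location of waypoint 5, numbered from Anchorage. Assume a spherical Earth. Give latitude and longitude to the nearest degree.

The haversine formula gives a central angle δ ≈ 1.002 rad (57.4°) between the endpoints.
Interpolate at f = 5/6 with slerp weights a = sin((1−f)δ)/sin δ ≈ 0.197, b = sin(fδ)/sin δ ≈ 0.880.
p = a·p₁ + b·p₂ ≈ (-0.382, 0.557, 0.737); φ = arcsin(p_z) ≈ 47.50°, λ = atan2(p_y, p_x) ≈ 124.47°.

≈ 48°N, 124°E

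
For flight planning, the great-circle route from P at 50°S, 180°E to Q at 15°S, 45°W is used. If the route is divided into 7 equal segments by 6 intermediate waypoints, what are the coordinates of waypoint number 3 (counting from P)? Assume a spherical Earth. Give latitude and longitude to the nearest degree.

≈ 60°S, 99°W

Write both endpoints as unit vectors p₁, p₂ with components (cos φ cos λ, cos φ sin λ, sin φ).
The central angle between the endpoints is δ = arccos(p₁·p₂) ≈ 1.814 rad (103.9°).
Interpolate at f = 3/7 with slerp weights a = sin((1−f)δ)/sin δ ≈ 0.887, b = sin(fδ)/sin δ ≈ 0.723.
p = a·p₁ + b·p₂ ≈ (-0.076, -0.494, -0.866); φ = arcsin(p_z) ≈ -60.03°, λ = atan2(p_y, p_x) ≈ -98.80°.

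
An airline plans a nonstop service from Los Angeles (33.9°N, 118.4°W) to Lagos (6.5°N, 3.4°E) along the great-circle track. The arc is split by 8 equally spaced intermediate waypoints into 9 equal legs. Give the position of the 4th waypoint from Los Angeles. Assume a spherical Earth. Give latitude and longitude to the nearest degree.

Write both endpoints as unit vectors p₁, p₂ with components (cos φ cos λ, cos φ sin λ, sin φ).
The central angle between the endpoints is δ = arccos(p₁·p₂) ≈ 1.951 rad (111.8°).
Interpolate at f = 4/9 with slerp weights a = sin((1−f)δ)/sin δ ≈ 0.952, b = sin(fδ)/sin δ ≈ 0.821.
p = a·p₁ + b·p₂ ≈ (0.439, -0.647, 0.624); φ = arcsin(p_z) ≈ 38.60°, λ = atan2(p_y, p_x) ≈ -55.84°.

≈ 39°N, 56°W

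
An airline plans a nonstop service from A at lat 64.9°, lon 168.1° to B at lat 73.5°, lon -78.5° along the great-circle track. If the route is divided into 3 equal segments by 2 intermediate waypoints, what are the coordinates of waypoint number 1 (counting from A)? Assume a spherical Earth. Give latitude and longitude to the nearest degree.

≈ lat 74°, lon -172°

Convert each endpoint to a unit vector on the sphere (x = cos φ cos λ, y = cos φ sin λ, z = sin φ).
The central angle between the endpoints is δ = arccos(p₁·p₂) ≈ 0.609 rad (34.9°).
Interpolate at f = 1/3 with slerp weights a = sin((1−f)δ)/sin δ ≈ 0.690, b = sin(fδ)/sin δ ≈ 0.352.
p = a·p₁ + b·p₂ ≈ (-0.267, -0.038, 0.963); φ = arcsin(p_z) ≈ 74.38°, λ = atan2(p_y, p_x) ≈ -171.95°.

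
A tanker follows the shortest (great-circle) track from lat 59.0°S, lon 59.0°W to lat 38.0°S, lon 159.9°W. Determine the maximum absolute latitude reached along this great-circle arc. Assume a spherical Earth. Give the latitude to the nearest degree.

≈ 63°S

The great circle lies in the plane with unit normal n̂ = (p₁ × p₂)/|p₁ × p₂|.
Here n̂_z ≈ -0.447; the vertex latitude is φ_max = arccos|n̂_z| ≈ 63.5°.
Check via Clairaut: cos φ_max = |cos φ₁| · sin C = cos(59.0°)·sin(119.9°) ≈ 0.447, again giving ≈ 63.5°.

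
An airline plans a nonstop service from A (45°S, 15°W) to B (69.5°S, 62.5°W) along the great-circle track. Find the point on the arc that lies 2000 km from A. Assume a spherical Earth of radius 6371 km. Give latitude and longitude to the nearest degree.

≈ (60°S, 32°W)

The haversine formula gives a central angle δ ≈ 0.592 rad (33.9°) between the endpoints. The total great-circle distance is δ·R ≈ 0.592 × 6371 ≈ 3774 km, so the target fraction is f = 2000/3774 ≈ 0.530.
Interpolate at f ≈ 0.530 with slerp weights a = sin((1−f)δ)/sin δ ≈ 0.492, b = sin(fδ)/sin δ ≈ 0.553.
p = a·p₁ + b·p₂ ≈ (0.426, -0.262, -0.866); φ = arcsin(p_z) ≈ -60.01°, λ = atan2(p_y, p_x) ≈ -31.60°.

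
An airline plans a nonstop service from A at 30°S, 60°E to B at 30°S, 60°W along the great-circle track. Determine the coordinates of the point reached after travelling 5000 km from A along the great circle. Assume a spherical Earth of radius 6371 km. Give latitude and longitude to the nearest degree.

Write both endpoints as unit vectors p₁, p₂ with components (cos φ cos λ, cos φ sin λ, sin φ).
The central angle between the endpoints is δ = arccos(p₁·p₂) ≈ 1.696 rad (97.2°). The total great-circle distance is δ·R ≈ 1.696 × 6371 ≈ 10806 km, so the target fraction is f = 5000/10806 ≈ 0.463.
Interpolate at f ≈ 0.463 with slerp weights a = sin((1−f)δ)/sin δ ≈ 0.797, b = sin(fδ)/sin δ ≈ 0.712.
p = a·p₁ + b·p₂ ≈ (0.653, 0.063, -0.754); φ = arcsin(p_z) ≈ -48.97°, λ = atan2(p_y, p_x) ≈ 5.53°.

≈ 49°S, 6°E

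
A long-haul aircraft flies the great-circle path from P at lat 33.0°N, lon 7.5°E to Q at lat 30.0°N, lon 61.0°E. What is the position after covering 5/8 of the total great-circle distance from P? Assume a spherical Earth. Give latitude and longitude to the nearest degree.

≈ lat 34°N, lon 42°E

From cos δ = sin φ₁ sin φ₂ + cos φ₁ cos φ₂ cos Δλ, the central angle is δ ≈ 0.789 rad (45.2°).
Interpolate at f = 5/8 with slerp weights a = sin((1−f)δ)/sin δ ≈ 0.411, b = sin(fδ)/sin δ ≈ 0.667.
p = a·p₁ + b·p₂ ≈ (0.622, 0.550, 0.557); φ = arcsin(p_z) ≈ 33.87°, λ = atan2(p_y, p_x) ≈ 41.51°.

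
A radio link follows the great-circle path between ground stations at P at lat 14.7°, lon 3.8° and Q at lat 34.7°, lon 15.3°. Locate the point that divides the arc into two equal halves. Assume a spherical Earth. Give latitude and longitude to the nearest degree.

≈ lat 25°, lon 9°

Write both endpoints as unit vectors p₁, p₂ with components (cos φ cos λ, cos φ sin λ, sin φ).
The central angle between the endpoints is δ = arccos(p₁·p₂) ≈ 0.393 rad (22.5°).
Interpolate at f = 1/2 with slerp weights a = sin((1−f)δ)/sin δ ≈ 0.510, b = sin(fδ)/sin δ ≈ 0.510.
p = a·p₁ + b·p₂ ≈ (0.896, 0.143, 0.420); φ = arcsin(p_z) ≈ 24.81°, λ = atan2(p_y, p_x) ≈ 9.08°.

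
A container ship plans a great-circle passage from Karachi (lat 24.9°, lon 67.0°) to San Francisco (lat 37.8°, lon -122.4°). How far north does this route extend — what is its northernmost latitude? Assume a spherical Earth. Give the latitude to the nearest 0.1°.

The great circle lies in the plane with unit normal n̂ = (p₁ × p₂)/|p₁ × p₂|.
Here n̂_z ≈ +0.131; the vertex latitude is φ_max = arccos|n̂_z| ≈ 82.5°.
Check via Clairaut: cos φ_max = |cos φ₁| · sin C = cos(24.9°)·sin(8.3°) ≈ 0.131, again giving ≈ 82.5°.

≈ 82.5°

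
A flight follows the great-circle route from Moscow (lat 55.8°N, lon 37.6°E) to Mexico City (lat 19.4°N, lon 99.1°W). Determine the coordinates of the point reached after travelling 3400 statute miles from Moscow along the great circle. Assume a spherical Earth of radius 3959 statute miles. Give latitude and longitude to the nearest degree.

Convert each endpoint to a unit vector on the sphere (x = cos φ cos λ, y = cos φ sin λ, z = sin φ).
The central angle between the endpoints is δ = arccos(p₁·p₂) ≈ 1.682 rad (96.4°). The total great-circle distance is δ·R ≈ 1.682 × 3959 ≈ 6660 mi, so the target fraction is f = 3400/6660 ≈ 0.511.
Interpolate at f ≈ 0.511 with slerp weights a = sin((1−f)δ)/sin δ ≈ 0.738, b = sin(fδ)/sin δ ≈ 0.762.
p = a·p₁ + b·p₂ ≈ (0.215, -0.456, 0.863); φ = arcsin(p_z) ≈ 59.70°, λ = atan2(p_y, p_x) ≈ -64.77°.

≈ lat 60°N, lon 65°W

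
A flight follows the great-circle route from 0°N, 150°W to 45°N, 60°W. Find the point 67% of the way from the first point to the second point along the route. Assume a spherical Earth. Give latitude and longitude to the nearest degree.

≈ 38°N, 99°W

Convert each endpoint to a unit vector on the sphere (x = cos φ cos λ, y = cos φ sin λ, z = sin φ).
The central angle between the endpoints is δ = arccos(p₁·p₂) ≈ 1.571 rad (90.0°).
Interpolate at f = 0.67 with slerp weights a = sin((1−f)δ)/sin δ ≈ 0.495, b = sin(fδ)/sin δ ≈ 0.869.
p = a·p₁ + b·p₂ ≈ (-0.122, -0.780, 0.614); φ = arcsin(p_z) ≈ 37.89°, λ = atan2(p_y, p_x) ≈ -98.89°.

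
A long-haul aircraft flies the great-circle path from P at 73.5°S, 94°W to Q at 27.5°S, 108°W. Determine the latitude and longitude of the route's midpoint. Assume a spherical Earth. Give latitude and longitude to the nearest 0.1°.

≈ 50.7°S, 104.6°W

Write both endpoints as unit vectors p₁, p₂ with components (cos φ cos λ, cos φ sin λ, sin φ).
The central angle between the endpoints is δ = arccos(p₁·p₂) ≈ 0.813 rad (46.6°).
Interpolate at f = 1/2 with slerp weights a = sin((1−f)δ)/sin δ ≈ 0.544, b = sin(fδ)/sin δ ≈ 0.544.
p = a·p₁ + b·p₂ ≈ (-0.160, -0.613, -0.773); φ = arcsin(p_z) ≈ -50.65°, λ = atan2(p_y, p_x) ≈ -104.62°.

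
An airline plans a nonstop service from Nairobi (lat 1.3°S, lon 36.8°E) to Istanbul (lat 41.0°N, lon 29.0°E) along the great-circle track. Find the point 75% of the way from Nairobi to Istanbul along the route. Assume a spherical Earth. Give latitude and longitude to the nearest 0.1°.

≈ lat 30.5°N, lon 31.5°E

The haversine formula gives a central angle δ ≈ 0.749 rad (42.9°) between the endpoints.
Interpolate at f = 0.75 with slerp weights a = sin((1−f)δ)/sin δ ≈ 0.273, b = sin(fδ)/sin δ ≈ 0.782.
p = a·p₁ + b·p₂ ≈ (0.735, 0.450, 0.507); φ = arcsin(p_z) ≈ 30.46°, λ = atan2(p_y, p_x) ≈ 31.47°.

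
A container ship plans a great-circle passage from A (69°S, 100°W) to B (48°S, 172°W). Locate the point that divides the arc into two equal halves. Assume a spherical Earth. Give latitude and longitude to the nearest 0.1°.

≈ (63.1°S, 148.4°W)

The haversine formula gives a central angle δ ≈ 0.695 rad (39.8°) between the endpoints.
Interpolate at f = 1/2 with slerp weights a = sin((1−f)δ)/sin δ ≈ 0.532, b = sin(fδ)/sin δ ≈ 0.532.
p = a·p₁ + b·p₂ ≈ (-0.385, -0.237, -0.892); φ = arcsin(p_z) ≈ -63.09°, λ = atan2(p_y, p_x) ≈ -148.39°.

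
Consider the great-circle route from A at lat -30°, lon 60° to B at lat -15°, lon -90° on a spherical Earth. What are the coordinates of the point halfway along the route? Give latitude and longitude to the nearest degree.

The haversine formula gives a central angle δ ≈ 2.208 rad (126.5°) between the endpoints.
Interpolate at f = 1/2 with slerp weights a = sin((1−f)δ)/sin δ ≈ 1.111, b = sin(fδ)/sin δ ≈ 1.111.
p = a·p₁ + b·p₂ ≈ (0.481, -0.240, -0.843); φ = arcsin(p_z) ≈ -57.48°, λ = atan2(p_y, p_x) ≈ -26.50°.

≈ lat -57°, lon -27°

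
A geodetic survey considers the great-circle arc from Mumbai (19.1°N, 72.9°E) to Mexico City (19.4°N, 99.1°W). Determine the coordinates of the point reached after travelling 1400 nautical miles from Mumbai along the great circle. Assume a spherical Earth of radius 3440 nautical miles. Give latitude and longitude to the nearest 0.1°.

≈ 41.8°N, 66.6°E

The haversine formula gives a central angle δ ≈ 2.456 rad (140.7°) between the endpoints. The total great-circle distance is δ·R ≈ 2.456 × 3440 ≈ 8448 nmi, so the target fraction is f = 1400/8448 ≈ 0.166.
Interpolate at f ≈ 0.166 with slerp weights a = sin((1−f)δ)/sin δ ≈ 1.402, b = sin(fδ)/sin δ ≈ 0.625.
p = a·p₁ + b·p₂ ≈ (0.296, 0.684, 0.666); φ = arcsin(p_z) ≈ 41.79°, λ = atan2(p_y, p_x) ≈ 66.58°.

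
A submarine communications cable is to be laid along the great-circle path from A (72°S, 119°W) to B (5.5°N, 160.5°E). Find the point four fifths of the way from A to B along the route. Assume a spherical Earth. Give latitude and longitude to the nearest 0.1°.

≈ (12.1°S, 166.2°E)

From cos δ = sin φ₁ sin φ₂ + cos φ₁ cos φ₂ cos Δλ, the central angle is δ ≈ 1.611 rad (92.3°).
Interpolate at f = 4/5 with slerp weights a = sin((1−f)δ)/sin δ ≈ 0.317, b = sin(fδ)/sin δ ≈ 0.961.
p = a·p₁ + b·p₂ ≈ (-0.950, 0.234, -0.209); φ = arcsin(p_z) ≈ -12.08°, λ = atan2(p_y, p_x) ≈ 166.17°.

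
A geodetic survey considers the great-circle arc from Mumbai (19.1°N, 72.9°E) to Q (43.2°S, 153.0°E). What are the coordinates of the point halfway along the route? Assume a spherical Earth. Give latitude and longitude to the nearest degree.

≈ (15°S, 107°E)

Write both endpoints as unit vectors p₁, p₂ with components (cos φ cos λ, cos φ sin λ, sin φ).
The central angle between the endpoints is δ = arccos(p₁·p₂) ≈ 1.677 rad (96.1°).
Interpolate at f = 1/2 with slerp weights a = sin((1−f)δ)/sin δ ≈ 0.748, b = sin(fδ)/sin δ ≈ 0.748.
p = a·p₁ + b·p₂ ≈ (-0.278, 0.923, -0.267); φ = arcsin(p_z) ≈ -15.50°, λ = atan2(p_y, p_x) ≈ 106.76°.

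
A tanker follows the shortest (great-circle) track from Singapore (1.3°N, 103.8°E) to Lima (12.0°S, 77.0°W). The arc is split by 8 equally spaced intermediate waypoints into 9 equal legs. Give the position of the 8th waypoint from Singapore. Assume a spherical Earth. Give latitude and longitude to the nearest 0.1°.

Write both endpoints as unit vectors p₁, p₂ with components (cos φ cos λ, cos φ sin λ, sin φ).
The central angle between the endpoints is δ = arccos(p₁·p₂) ≈ 2.954 rad (169.3°).
Interpolate at f = 8/9 with slerp weights a = sin((1−f)δ)/sin δ ≈ 1.732, b = sin(fδ)/sin δ ≈ 2.648.
p = a·p₁ + b·p₂ ≈ (0.170, -0.842, -0.511); φ = arcsin(p_z) ≈ -30.75°, λ = atan2(p_y, p_x) ≈ -78.61°.

≈ 30.7°S, 78.6°W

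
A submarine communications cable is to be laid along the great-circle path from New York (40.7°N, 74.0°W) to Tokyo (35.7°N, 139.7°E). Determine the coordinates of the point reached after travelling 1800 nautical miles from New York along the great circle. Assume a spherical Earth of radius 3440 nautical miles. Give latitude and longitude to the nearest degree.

≈ (64°N, 106°W)

Convert each endpoint to a unit vector on the sphere (x = cos φ cos λ, y = cos φ sin λ, z = sin φ).
The central angle between the endpoints is δ = arccos(p₁·p₂) ≈ 1.703 rad (97.6°). The total great-circle distance is δ·R ≈ 1.703 × 3440 ≈ 5858 nmi, so the target fraction is f = 1800/5858 ≈ 0.307.
Interpolate at f ≈ 0.307 with slerp weights a = sin((1−f)δ)/sin δ ≈ 0.933, b = sin(fδ)/sin δ ≈ 0.504.
p = a·p₁ + b·p₂ ≈ (-0.117, -0.415, 0.902); φ = arcsin(p_z) ≈ 64.46°, λ = atan2(p_y, p_x) ≈ -105.79°.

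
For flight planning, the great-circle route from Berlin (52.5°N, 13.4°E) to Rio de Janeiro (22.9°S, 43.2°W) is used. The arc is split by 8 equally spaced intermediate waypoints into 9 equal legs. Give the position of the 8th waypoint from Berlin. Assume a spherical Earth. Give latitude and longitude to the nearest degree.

Convert each endpoint to a unit vector on the sphere (x = cos φ cos λ, y = cos φ sin λ, z = sin φ).
The central angle between the endpoints is δ = arccos(p₁·p₂) ≈ 1.571 rad (90.0°).
Interpolate at f = 8/9 with slerp weights a = sin((1−f)δ)/sin δ ≈ 0.174, b = sin(fδ)/sin δ ≈ 0.985.
p = a·p₁ + b·p₂ ≈ (0.764, -0.597, -0.245); φ = arcsin(p_z) ≈ -14.21°, λ = atan2(p_y, p_x) ≈ -37.98°.

≈ (14°S, 38°W)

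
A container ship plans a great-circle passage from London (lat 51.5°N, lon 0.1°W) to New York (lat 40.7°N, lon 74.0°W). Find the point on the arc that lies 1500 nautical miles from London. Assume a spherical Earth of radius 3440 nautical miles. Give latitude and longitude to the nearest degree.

Write both endpoints as unit vectors p₁, p₂ with components (cos φ cos λ, cos φ sin λ, sin φ).
The central angle between the endpoints is δ = arccos(p₁·p₂) ≈ 0.875 rad (50.1°). The total great-circle distance is δ·R ≈ 0.875 × 3440 ≈ 3009 nmi, so the target fraction is f = 1500/3009 ≈ 0.499.
Interpolate at f ≈ 0.499 with slerp weights a = sin((1−f)δ)/sin δ ≈ 0.553, b = sin(fδ)/sin δ ≈ 0.550.
p = a·p₁ + b·p₂ ≈ (0.460, -0.402, 0.792); φ = arcsin(p_z) ≈ 52.38°, λ = atan2(p_y, p_x) ≈ -41.16°.

≈ lat 52°N, lon 41°W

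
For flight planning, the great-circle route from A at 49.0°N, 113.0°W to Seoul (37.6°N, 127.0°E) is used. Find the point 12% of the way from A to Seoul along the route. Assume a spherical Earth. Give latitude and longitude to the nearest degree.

≈ 55°N, 125°W

From cos δ = sin φ₁ sin φ₂ + cos φ₁ cos φ₂ cos Δλ, the central angle is δ ≈ 1.369 rad (78.4°).
Interpolate at f = 0.12 with slerp weights a = sin((1−f)δ)/sin δ ≈ 0.953, b = sin(fδ)/sin δ ≈ 0.167.
p = a·p₁ + b·p₂ ≈ (-0.324, -0.470, 0.821); φ = arcsin(p_z) ≈ 55.20°, λ = atan2(p_y, p_x) ≈ -124.58°.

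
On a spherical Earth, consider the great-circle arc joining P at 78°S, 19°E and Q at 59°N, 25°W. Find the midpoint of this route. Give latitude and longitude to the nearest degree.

≈ 10°S, 13°W

Convert each endpoint to a unit vector on the sphere (x = cos φ cos λ, y = cos φ sin λ, z = sin φ).
The central angle between the endpoints is δ = arccos(p₁·p₂) ≈ 2.436 rad (139.6°).
Interpolate at f = 1/2 with slerp weights a = sin((1−f)δ)/sin δ ≈ 1.448, b = sin(fδ)/sin δ ≈ 1.448.
p = a·p₁ + b·p₂ ≈ (0.960, -0.217, -0.175); φ = arcsin(p_z) ≈ -10.09°, λ = atan2(p_y, p_x) ≈ -12.74°.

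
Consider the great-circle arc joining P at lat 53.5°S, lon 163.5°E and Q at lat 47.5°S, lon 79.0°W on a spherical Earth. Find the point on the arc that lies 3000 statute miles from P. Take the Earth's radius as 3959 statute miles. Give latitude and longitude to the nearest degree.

Write both endpoints as unit vectors p₁, p₂ with components (cos φ cos λ, cos φ sin λ, sin φ).
The central angle between the endpoints is δ = arccos(p₁·p₂) ≈ 1.152 rad (66.0°). The total great-circle distance is δ·R ≈ 1.152 × 3959 ≈ 4559 mi, so the target fraction is f = 3000/4559 ≈ 0.658.
Interpolate at f ≈ 0.658 with slerp weights a = sin((1−f)δ)/sin δ ≈ 0.420, b = sin(fδ)/sin δ ≈ 0.752.
p = a·p₁ + b·p₂ ≈ (-0.143, -0.428, -0.892); φ = arcsin(p_z) ≈ -63.18°, λ = atan2(p_y, p_x) ≈ -108.42°.

≈ lat 63°S, lon 108°W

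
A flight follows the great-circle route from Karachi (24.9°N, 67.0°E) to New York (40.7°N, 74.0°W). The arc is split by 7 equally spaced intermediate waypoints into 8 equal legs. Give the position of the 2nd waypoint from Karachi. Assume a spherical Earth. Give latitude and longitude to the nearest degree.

The haversine formula gives a central angle δ ≈ 1.834 rad (105.1°) between the endpoints.
Interpolate at f = 2/8 with slerp weights a = sin((1−f)δ)/sin δ ≈ 1.016, b = sin(fδ)/sin δ ≈ 0.458.
p = a·p₁ + b·p₂ ≈ (0.456, 0.514, 0.727); φ = arcsin(p_z) ≈ 46.60°, λ = atan2(p_y, p_x) ≈ 48.45°.

≈ 47°N, 48°E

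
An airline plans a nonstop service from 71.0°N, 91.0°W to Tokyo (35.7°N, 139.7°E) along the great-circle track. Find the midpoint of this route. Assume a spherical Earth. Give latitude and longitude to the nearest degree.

≈ 67°N, 162°E

From cos δ = sin φ₁ sin φ₂ + cos φ₁ cos φ₂ cos Δλ, the central angle is δ ≈ 1.176 rad (67.4°).
Interpolate at f = 1/2 with slerp weights a = sin((1−f)δ)/sin δ ≈ 0.601, b = sin(fδ)/sin δ ≈ 0.601.
p = a·p₁ + b·p₂ ≈ (-0.376, 0.120, 0.919); φ = arcsin(p_z) ≈ 66.77°, λ = atan2(p_y, p_x) ≈ 162.28°.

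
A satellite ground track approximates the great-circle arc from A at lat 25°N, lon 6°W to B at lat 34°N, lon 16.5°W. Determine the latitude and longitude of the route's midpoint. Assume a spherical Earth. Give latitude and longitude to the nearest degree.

≈ lat 30°N, lon 11°W

Convert each endpoint to a unit vector on the sphere (x = cos φ cos λ, y = cos φ sin λ, z = sin φ).
The central angle between the endpoints is δ = arccos(p₁·p₂) ≈ 0.224 rad (12.8°).
Interpolate at f = 1/2 with slerp weights a = sin((1−f)δ)/sin δ ≈ 0.503, b = sin(fδ)/sin δ ≈ 0.503.
p = a·p₁ + b·p₂ ≈ (0.853, -0.166, 0.494); φ = arcsin(p_z) ≈ 29.60°, λ = atan2(p_y, p_x) ≈ -11.02°.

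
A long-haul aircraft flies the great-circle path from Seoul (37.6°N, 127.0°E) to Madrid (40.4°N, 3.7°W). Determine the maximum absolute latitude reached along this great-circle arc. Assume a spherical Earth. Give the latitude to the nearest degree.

The great circle lies in the plane with unit normal n̂ = (p₁ × p₂)/|p₁ × p₂|.
Here n̂_z ≈ -0.457; the vertex latitude is φ_max = arccos|n̂_z| ≈ 62.8°.
Check via Clairaut: cos φ_max = |cos φ₁| · sin C = cos(37.6°)·sin(35.3°) ≈ 0.457, again giving ≈ 62.8°.

≈ 63°N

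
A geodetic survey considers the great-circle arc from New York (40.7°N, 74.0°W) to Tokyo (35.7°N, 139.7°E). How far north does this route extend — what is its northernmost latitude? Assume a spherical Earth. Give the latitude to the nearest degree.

≈ 70°N

The great circle lies in the plane with unit normal n̂ = (p₁ × p₂)/|p₁ × p₂|.
Here n̂_z ≈ -0.345; the vertex latitude is φ_max = arccos|n̂_z| ≈ 69.8°.
Check via Clairaut: cos φ_max = |cos φ₁| · sin C = cos(40.7°)·sin(27.0°) ≈ 0.345, again giving ≈ 69.8°.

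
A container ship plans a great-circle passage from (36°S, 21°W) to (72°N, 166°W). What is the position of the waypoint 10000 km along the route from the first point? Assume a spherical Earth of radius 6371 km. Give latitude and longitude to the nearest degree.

≈ (51°N, 47°W)

The haversine formula gives a central angle δ ≈ 2.440 rad (139.8°) between the endpoints. The total great-circle distance is δ·R ≈ 2.440 × 6371 ≈ 15545 km, so the target fraction is f = 10000/15545 ≈ 0.643.
Interpolate at f ≈ 0.643 with slerp weights a = sin((1−f)δ)/sin δ ≈ 1.185, b = sin(fδ)/sin δ ≈ 1.549.
p = a·p₁ + b·p₂ ≈ (0.430, -0.459, 0.777); φ = arcsin(p_z) ≈ 51.01°, λ = atan2(p_y, p_x) ≈ -46.88°.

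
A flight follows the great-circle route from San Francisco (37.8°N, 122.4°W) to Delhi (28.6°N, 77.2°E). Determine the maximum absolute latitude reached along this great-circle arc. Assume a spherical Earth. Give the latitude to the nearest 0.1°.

The great circle lies in the plane with unit normal n̂ = (p₁ × p₂)/|p₁ × p₂|.
Here n̂_z ≈ -0.249; the vertex latitude is φ_max = arccos|n̂_z| ≈ 75.6°.
Check via Clairaut: cos φ_max = |cos φ₁| · sin C = cos(37.8°)·sin(18.4°) ≈ 0.249, again giving ≈ 75.6°.

≈ 75.6°N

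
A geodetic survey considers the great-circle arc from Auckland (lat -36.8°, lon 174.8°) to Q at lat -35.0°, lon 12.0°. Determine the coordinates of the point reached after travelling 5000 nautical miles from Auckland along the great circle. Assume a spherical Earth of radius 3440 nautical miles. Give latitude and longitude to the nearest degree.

Convert each endpoint to a unit vector on the sphere (x = cos φ cos λ, y = cos φ sin λ, z = sin φ).
The central angle between the endpoints is δ = arccos(p₁·p₂) ≈ 1.858 rad (106.4°). The total great-circle distance is δ·R ≈ 1.858 × 3440 ≈ 6391 nmi, so the target fraction is f = 5000/6391 ≈ 0.782.
Interpolate at f ≈ 0.782 with slerp weights a = sin((1−f)δ)/sin δ ≈ 0.410, b = sin(fδ)/sin δ ≈ 1.035.
p = a·p₁ + b·p₂ ≈ (0.503, 0.206, -0.840); φ = arcsin(p_z) ≈ -57.09°, λ = atan2(p_y, p_x) ≈ 22.30°.

≈ lat -57°, lon 22°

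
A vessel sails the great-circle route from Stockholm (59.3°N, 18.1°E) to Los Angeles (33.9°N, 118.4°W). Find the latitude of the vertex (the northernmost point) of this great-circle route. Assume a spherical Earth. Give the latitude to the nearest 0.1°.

≈ 72.8°N

The great circle lies in the plane with unit normal n̂ = (p₁ × p₂)/|p₁ × p₂|.
Here n̂_z ≈ -0.296; the vertex latitude is φ_max = arccos|n̂_z| ≈ 72.8°.
Check via Clairaut: cos φ_max = |cos φ₁| · sin C = cos(59.3°)·sin(35.5°) ≈ 0.296, again giving ≈ 72.8°.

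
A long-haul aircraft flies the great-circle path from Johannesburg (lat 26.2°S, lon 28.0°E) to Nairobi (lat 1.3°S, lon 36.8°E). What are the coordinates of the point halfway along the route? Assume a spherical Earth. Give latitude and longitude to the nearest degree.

Convert each endpoint to a unit vector on the sphere (x = cos φ cos λ, y = cos φ sin λ, z = sin φ).
The central angle between the endpoints is δ = arccos(p₁·p₂) ≈ 0.459 rad (26.3°).
Interpolate at f = 1/2 with slerp weights a = sin((1−f)δ)/sin δ ≈ 0.513, b = sin(fδ)/sin δ ≈ 0.513.
p = a·p₁ + b·p₂ ≈ (0.818, 0.524, -0.238); φ = arcsin(p_z) ≈ -13.79°, λ = atan2(p_y, p_x) ≈ 32.64°.

≈ lat 14°S, lon 33°E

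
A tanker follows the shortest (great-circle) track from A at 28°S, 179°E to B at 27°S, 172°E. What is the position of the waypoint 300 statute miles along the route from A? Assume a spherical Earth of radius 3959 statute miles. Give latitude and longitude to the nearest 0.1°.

Write both endpoints as unit vectors p₁, p₂ with components (cos φ cos λ, cos φ sin λ, sin φ).
The central angle between the endpoints is δ = arccos(p₁·p₂) ≈ 0.110 rad (6.3°). The total great-circle distance is δ·R ≈ 0.110 × 3959 ≈ 434 mi, so the target fraction is f = 300/434 ≈ 0.690.
Interpolate at f ≈ 0.690 with slerp weights a = sin((1−f)δ)/sin δ ≈ 0.310, b = sin(fδ)/sin δ ≈ 0.691.
p = a·p₁ + b·p₂ ≈ (-0.884, 0.090, -0.459); φ = arcsin(p_z) ≈ -27.35°, λ = atan2(p_y, p_x) ≈ 174.15°.

≈ 27.3°S, 174.2°E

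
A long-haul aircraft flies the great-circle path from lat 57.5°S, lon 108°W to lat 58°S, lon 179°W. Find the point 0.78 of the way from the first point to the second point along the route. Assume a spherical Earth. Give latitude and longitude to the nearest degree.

Write both endpoints as unit vectors p₁, p₂ with components (cos φ cos λ, cos φ sin λ, sin φ).
The central angle between the endpoints is δ = arccos(p₁·p₂) ≈ 0.630 rad (36.1°).
Interpolate at f = 0.78 with slerp weights a = sin((1−f)δ)/sin δ ≈ 0.235, b = sin(fδ)/sin δ ≈ 0.801.
p = a·p₁ + b·p₂ ≈ (-0.463, -0.127, -0.877); φ = arcsin(p_z) ≈ -61.28°, λ = atan2(p_y, p_x) ≈ -164.64°.

≈ lat 61°S, lon 165°W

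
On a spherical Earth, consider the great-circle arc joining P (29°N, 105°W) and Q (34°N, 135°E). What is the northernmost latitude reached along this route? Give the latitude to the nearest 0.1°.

≈ 50.9°N

The great circle lies in the plane with unit normal n̂ = (p₁ × p₂)/|p₁ × p₂|.
Here n̂_z ≈ -0.631; the vertex latitude is φ_max = arccos|n̂_z| ≈ 50.9°.
Check via Clairaut: cos φ_max = |cos φ₁| · sin C = cos(29.0°)·sin(46.1°) ≈ 0.631, again giving ≈ 50.9°.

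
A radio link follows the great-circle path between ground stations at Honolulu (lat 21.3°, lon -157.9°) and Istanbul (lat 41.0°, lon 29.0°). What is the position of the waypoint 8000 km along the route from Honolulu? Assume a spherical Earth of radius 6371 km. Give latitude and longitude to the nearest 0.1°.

≈ lat 83.6°, lon 82.6°

The haversine formula gives a central angle δ ≈ 2.049 rad (117.4°) between the endpoints. The total great-circle distance is δ·R ≈ 2.049 × 6371 ≈ 13051 km, so the target fraction is f = 8000/13051 ≈ 0.613.
Interpolate at f ≈ 0.613 with slerp weights a = sin((1−f)δ)/sin δ ≈ 0.802, b = sin(fδ)/sin δ ≈ 1.071.
p = a·p₁ + b·p₂ ≈ (0.014, 0.111, 0.994); φ = arcsin(p_z) ≈ 83.60°, λ = atan2(p_y, p_x) ≈ 82.65°.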